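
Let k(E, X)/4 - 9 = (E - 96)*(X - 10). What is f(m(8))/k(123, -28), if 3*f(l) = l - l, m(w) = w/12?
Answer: 0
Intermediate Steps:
m(w) = w/12
k(E, X) = 36 + 4*(-96 + E)*(-10 + X) (k(E, X) = 36 + 4*((E - 96)*(X - 10)) = 36 + 4*((-96 + E)*(-10 + X)) = 36 + 4*(-96 + E)*(-10 + X))
f(l) = 0 (f(l) = (l - l)/3 = (⅓)*0 = 0)
f(m(8))/k(123, -28) = 0/(3876 - 384*(-28) - 40*123 + 4*123*(-28)) = 0/(3876 + 10752 - 4920 - 13776) = 0/(-4068) = 0*(-1/4068) = 0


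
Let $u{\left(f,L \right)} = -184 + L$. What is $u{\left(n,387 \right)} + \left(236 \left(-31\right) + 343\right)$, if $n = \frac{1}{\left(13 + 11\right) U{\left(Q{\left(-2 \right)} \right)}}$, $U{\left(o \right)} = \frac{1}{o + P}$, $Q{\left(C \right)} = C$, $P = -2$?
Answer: $-6770$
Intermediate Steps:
$U{\left(o \right)} = \frac{1}{-2 + o}$ ($U{\left(o \right)} = \frac{1}{o - 2} = \frac{1}{-2 + o}$)
$n = - \frac{1}{6}$ ($n = \frac{1}{\left(13 + 11\right) \frac{1}{-2 - 2}} = \frac{1}{24 \frac{1}{-4}} = \frac{1}{24 \left(- \frac{1}{4}\right)} = \frac{1}{-6} = - \frac{1}{6} \approx -0.16667$)
$u{\left(n,387 \right)} + \left(236 \left(-31\right) + 343\right) = \left(-184 + 387\right) + \left(236 \left(-31\right) + 343\right) = 203 + \left(-7316 + 343\right) = 203 - 6973 = -6770$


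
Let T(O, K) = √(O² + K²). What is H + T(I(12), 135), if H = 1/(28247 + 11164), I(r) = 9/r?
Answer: 1/39411 + 3*√32401/4 ≈ 135.00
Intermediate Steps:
T(O, K) = √(K² + O²)
H = 1/39411 ≈ 2.5374e-5
H + T(I(12), 135) = 1/39411 + √(135² + (9/12)²) = 1/39411 + √(18225 + (9*(1/12))²) = 1/39411 + √(18225 + (¾)²) = 1/39411 + √(18225 + 9/16) = 1/39411 + √(291609/16) = 1/39411 + 3*√32401/4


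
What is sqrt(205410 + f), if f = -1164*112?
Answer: 3*sqrt(8338) ≈ 273.94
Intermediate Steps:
f = -130368
sqrt(205410 + f) = sqrt(205410 - 130368) = sqrt(75042) = 3*sqrt(8338)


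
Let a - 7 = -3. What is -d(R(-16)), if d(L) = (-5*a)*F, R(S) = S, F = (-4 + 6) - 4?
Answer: -40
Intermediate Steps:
F = -2 (F = 2 - 4 = -2)
a = 4 (a = 7 - 3 = 4)
d(L) = 40 (d(L) = -5*4*(-2) = -20*(-2) = 40)
-d(R(-16)) = -1*40 = -40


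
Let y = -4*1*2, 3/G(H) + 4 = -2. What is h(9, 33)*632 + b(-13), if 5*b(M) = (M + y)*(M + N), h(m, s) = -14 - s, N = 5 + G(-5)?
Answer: -296683/10 ≈ -29668.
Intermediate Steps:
G(H) = -½ (G(H) = 3/(-4 - 2) = 3/(-6) = 3*(-⅙) = -½)
y = -8 (y = -4*2 = -8)
N = 9/2 (N = 5 - ½ = 9/2 ≈ 4.5000)
b(M) = (-8 + M)*(9/2 + M)/5 (b(M) = ((M - 8)*(M + 9/2))/5 = ((-8 + M)*(9/2 + M))/5 = (-8 + M)*(9/2 + M)/5)
h(9, 33)*632 + b(-13) = (-14 - 1*33)*632 + (-36/5 - 7/10*(-13) + (⅕)*(-13)²) = (-14 - 33)*632 + (-36/5 + 91/10 + (⅕)*169) = -47*632 + (-36/5 + 91/10 + 169/5) = -29704 + 357/10 = -296683/10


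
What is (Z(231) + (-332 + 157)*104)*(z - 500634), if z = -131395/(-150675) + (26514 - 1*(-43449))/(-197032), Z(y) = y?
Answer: 7630512755060269619/848222760 ≈ 8.9959e+9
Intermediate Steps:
z = 3069468923/5937559320 (z = -131395*(-1/150675) + (26514 + 43449)*(-1/197032) = 26279/30135 + 69963*(-1/197032) = 26279/30135 - 69963/197032 = 3069468923/5937559320 ≈ 0.51696)
(Z(231) + (-332 + 157)*104)*(z - 500634) = (231 + (-332 + 157)*104)*(3069468923/5937559320 - 500634) = (231 - 175*104)*(-2972541003139957/5937559320) = (231 - 18200)*(-2972541003139957/5937559320) = -17969*(-2972541003139957/5937559320) = 7630512755060269619/848222760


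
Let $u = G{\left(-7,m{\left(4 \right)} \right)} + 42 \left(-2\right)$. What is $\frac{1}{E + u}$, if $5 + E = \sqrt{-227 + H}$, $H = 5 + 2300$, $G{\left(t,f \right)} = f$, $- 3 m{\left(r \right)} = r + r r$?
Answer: $- \frac{861}{63667} - \frac{9 \sqrt{2078}}{63667} \approx -0.019967$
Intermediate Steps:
$m{\left(r \right)} = - \frac{r}{3} - \frac{r^{2}}{3}$ ($m{\left(r \right)} = - \frac{r + r r}{3} = - \frac{r + r^{2}}{3} = - \frac{r}{3} - \frac{r^{2}}{3}$)
$H = 2305$
$E = -5 + \sqrt{2078}$ ($E = -5 + \sqrt{-227 + 2305} = -5 + \sqrt{2078} \approx 40.585$)
$u = - \frac{272}{3}$ ($u = \left(- \frac{1}{3}\right) 4 \left(1 + 4\right) + 42 \left(-2\right) = \left(- \frac{1}{3}\right) 4 \cdot 5 - 84 = - \frac{20}{3} - 84 = - \frac{272}{3} \approx -90.667$)
$\frac{1}{E + u} = \frac{1}{\left(-5 + \sqrt{2078}\right) - \frac{272}{3}} = \frac{1}{- \frac{287}{3} + \sqrt{2078}}$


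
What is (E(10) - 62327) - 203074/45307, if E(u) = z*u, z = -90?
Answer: -2864828763/45307 ≈ -63232.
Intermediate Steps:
E(u) = -90*u
(E(10) - 62327) - 203074/45307 = (-90*10 - 62327) - 203074/45307 = (-900 - 62327) - 203074*1/45307 = -63227 - 203074/45307 = -2864828763/45307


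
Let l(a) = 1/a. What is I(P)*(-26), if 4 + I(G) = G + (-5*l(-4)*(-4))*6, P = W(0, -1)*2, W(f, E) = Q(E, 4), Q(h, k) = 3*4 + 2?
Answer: 156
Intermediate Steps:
Q(h, k) = 14 (Q(h, k) = 12 + 2 = 14)
W(f, E) = 14
P = 28 (P = 14*2 = 28)
I(G) = -34 + G (I(G) = -4 + (G + (-5/(-4)*(-4))*6) = -4 + (G + (-5*(-¼)*(-4))*6) = -4 + (G + ((5/4)*(-4))*6) = -4 + (G - 5*6) = -4 + (G - 30) = -4 + (-30 + G) = -34 + G)
I(P)*(-26) = (-34 + 28)*(-26) = -6*(-26) = 156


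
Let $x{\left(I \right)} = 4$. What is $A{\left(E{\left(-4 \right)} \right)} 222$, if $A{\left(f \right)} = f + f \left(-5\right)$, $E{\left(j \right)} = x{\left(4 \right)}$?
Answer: $-3552$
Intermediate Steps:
$E{\left(j \right)} = 4$
$A{\left(f \right)} = - 4 f$ ($A{\left(f \right)} = f - 5 f = - 4 f$)
$A{\left(E{\left(-4 \right)} \right)} 222 = \left(-4\right) 4 \cdot 222 = \left(-16\right) 222 = -3552$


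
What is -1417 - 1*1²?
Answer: -1418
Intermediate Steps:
-1417 - 1*1² = -1417 - 1*1 = -1417 - 1 = -1418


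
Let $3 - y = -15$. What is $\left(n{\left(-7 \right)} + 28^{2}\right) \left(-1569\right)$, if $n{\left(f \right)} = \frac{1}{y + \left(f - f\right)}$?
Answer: $- \frac{7381099}{6} \approx -1.2302 \cdot 10^{6}$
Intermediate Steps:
$y = 18$ ($y = 3 - -15 = 3 + 15 = 18$)
$n{\left(f \right)} = \frac{1}{18}$ ($n{\left(f \right)} = \frac{1}{18 + \left(f - f\right)} = \frac{1}{18 + 0} = \frac{1}{18}$)
$\left(n{\left(-7 \right)} + 28^{2}\right) \left(-1569\right) = \left(\frac{1}{18} + 28^{2}\right) \left(-1569\right) = \left(\frac{1}{18} + 784\right) \left(-1569\right) = \frac{14113}{18} \left(-1569\right) = - \frac{7381099}{6}$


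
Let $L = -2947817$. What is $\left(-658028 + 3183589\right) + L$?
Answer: $-422256$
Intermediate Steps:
$\left(-658028 + 3183589\right) + L = \left(-658028 + 3183589\right) - 2947817 = 2525561 - 2947817 = -422256$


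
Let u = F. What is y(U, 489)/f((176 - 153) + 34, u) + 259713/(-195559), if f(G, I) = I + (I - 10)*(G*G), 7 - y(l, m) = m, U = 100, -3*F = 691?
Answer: -304140958773/229118879990 ≈ -1.3274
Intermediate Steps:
F = -691/3 (F = -⅓*691 = -691/3 ≈ -230.33)
u = -691/3 ≈ -230.33
y(l, m) = 7 - m
f(G, I) = I + G²*(-10 + I) (f(G, I) = I + (-10 + I)*G² = I + G²*(-10 + I))
y(U, 489)/f((176 - 153) + 34, u) + 259713/(-195559) = (7 - 1*489)/(-691/3 - 10*((176 - 153) + 34)² - 691*((176 - 153) + 34)²/3) + 259713/(-195559) = (7 - 489)/(-691/3 - 10*(23 + 34)² - 691*(23 + 34)²/3) + 259713*(-1/195559) = -482/(-691/3 - 10*57² - 691/3*57²) - 259713/195559 = -482/(-691/3 - 10*3249 - 691/3*3249) - 259713/195559 = -482/(-691/3 - 32490 - 748353) - 259713/195559 = -482/(-2343220/3) - 259713/195559 = -482*(-3/2343220) - 259713/195559 = 723/1171610 - 259713/195559 = -304140958773/229118879990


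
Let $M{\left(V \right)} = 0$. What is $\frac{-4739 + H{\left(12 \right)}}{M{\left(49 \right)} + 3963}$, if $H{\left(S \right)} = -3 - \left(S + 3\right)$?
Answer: $- \frac{4757}{3963} \approx -1.2004$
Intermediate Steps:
$H{\left(S \right)} = -6 - S$ ($H{\left(S \right)} = -3 - \left(3 + S\right) = -6 - S$)
$\frac{-4739 + H{\left(12 \right)}}{M{\left(49 \right)} + 3963} = \frac{-4739 - 18}{0 + 3963} = \frac{-4739 - 18}{3963} = \left(-4739 - 18\right) \frac{1}{3963} = \left(-4757\right) \frac{1}{3963} = - \frac{4757}{3963}$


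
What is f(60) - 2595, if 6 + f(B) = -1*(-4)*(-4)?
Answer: -2617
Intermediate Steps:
f(B) = -22 (f(B) = -6 - 1*(-4)*(-4) = -6 + 4*(-4) = -6 - 16 = -22)
f(60) - 2595 = -22 - 2595 = -2617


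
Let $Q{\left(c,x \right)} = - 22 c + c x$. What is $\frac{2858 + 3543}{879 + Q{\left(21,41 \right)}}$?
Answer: $\frac{6401}{1278} \approx 5.0086$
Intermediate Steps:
$\frac{2858 + 3543}{879 + Q{\left(21,41 \right)}} = \frac{2858 + 3543}{879 + 21 \left(-22 + 41\right)} = \frac{6401}{879 + 21 \cdot 19} = \frac{6401}{879 + 399} = \frac{6401}{1278}$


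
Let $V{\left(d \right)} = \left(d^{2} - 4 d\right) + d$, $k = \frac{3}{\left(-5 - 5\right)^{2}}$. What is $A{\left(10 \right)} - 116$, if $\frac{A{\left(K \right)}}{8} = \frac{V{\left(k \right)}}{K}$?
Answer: $- \frac{1450891}{12500} \approx -116.07$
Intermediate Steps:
$k = \frac{3}{100}$ ($k = \frac{3}{\left(-10\right)^{2}} = \frac{3}{100} \approx 0.03$)
$V{\left(d \right)} = d^{2} - 3 d$
$A{\left(K \right)} = - \frac{891}{1250 K}$ ($A{\left(K \right)} = 8 \frac{\frac{3}{100} \left(-3 + \frac{3}{100}\right)}{K} = 8 \frac{\frac{3}{100} \left(- \frac{297}{100}\right)}{K} = 8 \left(- \frac{891}{10000 K}\right) = - \frac{891}{1250 K}$)
$A{\left(10 \right)} - 116 = - \frac{891}{1250 \cdot 10} - 116 = \left(- \frac{891}{1250}\right) \frac{1}{10} - 116 = - \frac{891}{12500} - 116 = - \frac{1450891}{12500}$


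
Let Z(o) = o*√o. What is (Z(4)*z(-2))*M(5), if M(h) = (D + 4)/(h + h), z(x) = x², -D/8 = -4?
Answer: 576/5 ≈ 115.20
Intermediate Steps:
D = 32 (D = -8*(-4) = 32)
M(h) = 18/h (M(h) = (32 + 4)/(h + h) = 36/((2*h)) = 36*(1/(2*h)) = 18/h)
Z(o) = o^(3/2)
(Z(4)*z(-2))*M(5) = (4^(3/2)*(-2)²)*(18/5) = (8*4)*(18*(⅕)) = 32*(18/5) = 576/5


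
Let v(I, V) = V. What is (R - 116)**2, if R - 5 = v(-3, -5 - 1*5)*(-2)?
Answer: 8281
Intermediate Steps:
R = 25 (R = 5 + (-5 - 1*5)*(-2) = 5 + (-5 - 5)*(-2) = 5 - 10*(-2) = 5 + 20 = 25)
(R - 116)**2 = (25 - 116)**2 = (-91)**2 = 8281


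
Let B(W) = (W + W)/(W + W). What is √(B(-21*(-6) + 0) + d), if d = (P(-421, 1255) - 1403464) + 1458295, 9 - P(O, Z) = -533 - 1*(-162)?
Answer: 2*√13803 ≈ 234.97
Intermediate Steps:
P(O, Z) = 380 (P(O, Z) = 9 - (-533 - 1*(-162)) = 9 - (-533 + 162) = 9 - 1*(-371) = 9 + 371 = 380)
B(W) = 1 (B(W) = (2*W)/((2*W)) = (2*W)*(1/(2*W)) = 1)
d = 55211 (d = (380 - 1403464) + 1458295 = -1403084 + 1458295 = 55211)
√(B(-21*(-6) + 0) + d) = √(1 + 55211) = √55212 = 2*√13803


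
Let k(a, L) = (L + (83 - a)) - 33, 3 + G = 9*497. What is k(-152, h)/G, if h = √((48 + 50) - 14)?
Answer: 101/2235 + √21/2235 ≈ 0.047240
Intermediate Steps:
G = 4470 (G = -3 + 9*497 = -3 + 4473 = 4470)
h = 2*√21 (h = √(98 - 14) = √84 = 2*√21 ≈ 9.1651)
k(a, L) = 50 + L - a (k(a, L) = (83 + L - a) - 33 = 50 + L - a)
k(-152, h)/G = (50 + 2*√21 - 1*(-152))/4470 = (50 + 2*√21 + 152)*(1/4470) = (202 + 2*√21)*(1/4470) = 101/2235 + √21/2235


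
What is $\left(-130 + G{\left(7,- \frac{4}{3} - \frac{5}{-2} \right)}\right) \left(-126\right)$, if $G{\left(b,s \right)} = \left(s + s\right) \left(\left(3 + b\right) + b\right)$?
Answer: $11382$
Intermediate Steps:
$G{\left(b,s \right)} = 2 s \left(3 + 2 b\right)$
$\left(-130 + G{\left(7,- \frac{4}{3} - \frac{5}{-2} \right)}\right) \left(-126\right) = \left(-130 + 2 \left(- \frac{4}{3} - \frac{5}{-2}\right) \left(3 + 2 \cdot 7\right)\right) \left(-126\right) = \left(-130 + 2 \left(\left(-4\right) \frac{1}{3} - - \frac{5}{2}\right) \left(3 + 14\right)\right) \left(-126\right) = \left(-130 + 2 \left(- \frac{4}{3} + \frac{5}{2}\right) 17\right) \left(-126\right) = \left(-130 + 2 \cdot \frac{7}{6} \cdot 17\right) \left(-126\right) = \left(-130 + \frac{119}{3}\right) \left(-126\right) = \left(- \frac{271}{3}\right) \left(-126\right) = 11382$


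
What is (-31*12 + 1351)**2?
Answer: 958441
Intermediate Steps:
(-31*12 + 1351)**2 = (-372 + 1351)**2 = 979**2 = 958441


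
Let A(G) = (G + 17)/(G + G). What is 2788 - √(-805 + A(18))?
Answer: 2788 - I*√28945/6 ≈ 2788.0 - 28.355*I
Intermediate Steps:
A(G) = (17 + G)/(2*G) (A(G) = (17 + G)/((2*G)) = (17 + G)*(1/(2*G)) = (17 + G)/(2*G))
2788 - √(-805 + A(18)) = 2788 - √(-805 + (½)*(17 + 18)/18) = 2788 - √(-805 + (½)*(1/18)*35) = 2788 - √(-805 + 35/36) = 2788 - √(-28945/36) = 2788 - I*√28945/6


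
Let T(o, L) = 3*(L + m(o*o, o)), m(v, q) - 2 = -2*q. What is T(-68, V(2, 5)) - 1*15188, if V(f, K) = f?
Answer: -14768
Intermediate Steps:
m(v, q) = 2 - 2*q
T(o, L) = 6 - 6*o + 3*L (T(o, L) = 3*(L + (2 - 2*o)) = 3*(2 + L - 2*o) = 6 - 6*o + 3*L)
T(-68, V(2, 5)) - 1*15188 = (6 - 6*(-68) + 3*2) - 1*15188 = (6 + 408 + 6) - 15188 = 420 - 15188 = -14768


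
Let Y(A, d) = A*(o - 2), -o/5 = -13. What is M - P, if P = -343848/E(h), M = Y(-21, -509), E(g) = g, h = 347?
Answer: -115233/347 ≈ -332.08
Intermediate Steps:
o = 65 (o = -5*(-13) = 65)
Y(A, d) = 63*A (Y(A, d) = A*(65 - 2) = A*63 = 63*A)
M = -1323 (M = 63*(-21) = -1323)
P = -343848/347 ≈ -990.92
M - P = -1323 - 1*(-343848/347) = -1323 + 343848/347 = -115233/347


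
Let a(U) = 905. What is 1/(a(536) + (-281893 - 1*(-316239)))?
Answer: 1/35251 ≈ 2.8368e-5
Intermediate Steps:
1/(a(536) + (-281893 - 1*(-316239))) = 1/(905 + (-281893 - 1*(-316239))) = 1/(905 + (-281893 + 316239)) = 1/(905 + 34346) = 1/35251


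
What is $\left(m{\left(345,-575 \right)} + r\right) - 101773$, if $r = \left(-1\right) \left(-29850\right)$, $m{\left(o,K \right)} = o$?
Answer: $-71578$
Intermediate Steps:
$r = 29850$
$\left(m{\left(345,-575 \right)} + r\right) - 101773 = \left(345 + 29850\right) - 101773 = 30195 - 101773 = -71578$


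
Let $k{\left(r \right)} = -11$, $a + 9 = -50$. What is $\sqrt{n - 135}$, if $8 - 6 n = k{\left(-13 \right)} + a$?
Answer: $i \sqrt{122} \approx 11.045 i$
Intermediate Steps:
$a = -59$ ($a = -9 - 50 = -59$)
$n = 13$ ($n = \frac{4}{3} - \frac{-11 - 59}{6} = \frac{4}{3} - - \frac{35}{3} = \frac{4}{3} + \frac{35}{3} = 13$)
$\sqrt{n - 135} = \sqrt{13 - 135} = \sqrt{-122} = i \sqrt{122}$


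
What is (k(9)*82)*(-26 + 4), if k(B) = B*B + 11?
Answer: -165968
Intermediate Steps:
k(B) = 11 + B**2 (k(B) = B**2 + 11 = 11 + B**2)
(k(9)*82)*(-26 + 4) = ((11 + 9**2)*82)*(-26 + 4) = ((11 + 81)*82)*(-22) = (92*82)*(-22) = 7544*(-22) = -165968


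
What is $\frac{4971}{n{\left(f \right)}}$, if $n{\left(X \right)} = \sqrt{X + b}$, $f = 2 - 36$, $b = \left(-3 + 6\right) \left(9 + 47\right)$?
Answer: $\frac{4971 \sqrt{134}}{134} \approx 429.43$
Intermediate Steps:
$b = 168$ ($b = 3 \cdot 56 = 168$)
$f = -34$ ($f = 2 - 36 = -34$)
$n{\left(X \right)} = \sqrt{168 + X}$ ($n{\left(X \right)} = \sqrt{X + 168} = \sqrt{168 + X}$)
$\frac{4971}{n{\left(f \right)}} = \frac{4971}{\sqrt{168 - 34}} = \frac{4971}{\sqrt{134}} = 4971 \frac{\sqrt{134}}{134} = \frac{4971 \sqrt{134}}{134}$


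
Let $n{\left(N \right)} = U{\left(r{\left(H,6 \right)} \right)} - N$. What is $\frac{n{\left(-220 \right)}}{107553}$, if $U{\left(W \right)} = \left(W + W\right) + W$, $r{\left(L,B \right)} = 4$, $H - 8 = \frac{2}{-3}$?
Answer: $\frac{232}{107553} \approx 0.0021571$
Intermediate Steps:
$H = \frac{22}{3}$ ($H = 8 + \frac{2}{-3} = 8 + 2 \left(- \frac{1}{3}\right) = 8 - \frac{2}{3} = \frac{22}{3} \approx 7.3333$)
$U{\left(W \right)} = 3 W$ ($U{\left(W \right)} = 2 W + W = 3 W$)
$n{\left(N \right)} = 12 - N$ ($n{\left(N \right)} = 3 \cdot 4 - N = 12 - N$)
$\frac{n{\left(-220 \right)}}{107553} = \frac{12 - -220}{107553} = \left(12 + 220\right) \frac{1}{107553} = 232 \cdot \frac{1}{107553} = \frac{232}{107553}$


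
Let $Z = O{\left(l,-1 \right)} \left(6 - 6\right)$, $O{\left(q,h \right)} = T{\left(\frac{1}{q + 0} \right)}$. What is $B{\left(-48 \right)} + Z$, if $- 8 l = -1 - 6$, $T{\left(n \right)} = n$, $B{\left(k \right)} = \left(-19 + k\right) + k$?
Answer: $-115$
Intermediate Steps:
$B{\left(k \right)} = -19 + 2 k$
$l = \frac{7}{8}$ ($l = - \frac{-1 - 6}{8} = \left(- \frac{1}{8}\right) \left(-7\right) = \frac{7}{8} \approx 0.875$)
$O{\left(q,h \right)} = \frac{1}{q}$ ($O{\left(q,h \right)} = \frac{1}{q + 0} = \frac{1}{q}$)
$Z = 0$ ($Z = \frac{6 - 6}{\frac{7}{8}} = \frac{8}{7} \cdot 0 = 0$)
$B{\left(-48 \right)} + Z = \left(-19 + 2 \left(-48\right)\right) + 0 = \left(-19 - 96\right) + 0 = -115 + 0 = -115$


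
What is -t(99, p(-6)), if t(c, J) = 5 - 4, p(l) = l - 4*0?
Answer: -1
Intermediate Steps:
p(l) = l (p(l) = l + 0 = l)
t(c, J) = 1
-t(99, p(-6)) = -1*1 = -1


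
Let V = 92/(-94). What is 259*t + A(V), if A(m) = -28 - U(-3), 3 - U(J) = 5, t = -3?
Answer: -803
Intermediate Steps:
U(J) = -2 (U(J) = 3 - 1*5 = 3 - 5 = -2)
V = -46/47 (V = 92*(-1/94) = -46/47 ≈ -0.97872)
A(m) = -26 (A(m) = -28 - 1*(-2) = -28 + 2 = -26)
259*t + A(V) = 259*(-3) - 26 = -777 - 26 = -803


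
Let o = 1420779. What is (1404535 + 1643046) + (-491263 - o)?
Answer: 1135539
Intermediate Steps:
(1404535 + 1643046) + (-491263 - o) = (1404535 + 1643046) + (-491263 - 1*1420779) = 3047581 + (-491263 - 1420779) = 3047581 - 1912042 = 1135539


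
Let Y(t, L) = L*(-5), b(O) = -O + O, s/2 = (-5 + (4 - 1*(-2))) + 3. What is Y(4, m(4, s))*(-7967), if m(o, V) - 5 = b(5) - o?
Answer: 39835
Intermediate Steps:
s = 8 (s = 2*((-5 + (4 - 1*(-2))) + 3) = 2*((-5 + (4 + 2)) + 3) = 2*((-5 + 6) + 3) = 2*(1 + 3) = 2*4 = 8)
b(O) = 0
m(o, V) = 5 - o (m(o, V) = 5 + (0 - o) = 5 - o)
Y(t, L) = -5*L
Y(4, m(4, s))*(-7967) = -5*(5 - 1*4)*(-7967) = -5*(5 - 4)*(-7967) = -5*1*(-7967) = -5*(-7967) = 39835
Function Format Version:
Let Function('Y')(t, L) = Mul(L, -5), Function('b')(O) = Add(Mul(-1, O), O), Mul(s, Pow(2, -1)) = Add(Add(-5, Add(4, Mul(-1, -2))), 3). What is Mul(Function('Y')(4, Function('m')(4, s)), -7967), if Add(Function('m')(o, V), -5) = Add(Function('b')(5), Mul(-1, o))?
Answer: 39835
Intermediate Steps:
s = 8 (s = Mul(2, Add(Add(-5, Add(4, Mul(-1, -2))), 3)) = Mul(2, Add(Add(-5, Add(4, 2)), 3)) = Mul(2, Add(Add(-5, 6), 3)) = Mul(2, Add(1, 3)) = Mul(2, 4) = 8)
Function('b')(O) = 0
Function('m')(o, V) = Add(5, Mul(-1, o)) (Function('m')(o, V) = Add(5, Add(0, Mul(-1, o))) = Add(5, Mul(-1, o)))
Function('Y')(t, L) = Mul(-5, L)
Mul(Function('Y')(4, Function('m')(4, s)), -7967) = Mul(Mul(-5, Add(5, Mul(-1, 4))), -7967) = Mul(Mul(-5, Add(5, -4)), -7967) = Mul(Mul(-5, 1), -7967) = Mul(-5, -7967) = 39835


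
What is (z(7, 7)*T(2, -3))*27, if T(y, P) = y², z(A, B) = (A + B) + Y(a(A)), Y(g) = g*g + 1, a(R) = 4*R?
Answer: 86292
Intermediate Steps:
Y(g) = 1 + g² (Y(g) = g² + 1 = 1 + g²)
z(A, B) = 1 + A + B + 16*A² (z(A, B) = (A + B) + (1 + (4*A)²) = (A + B) + (1 + 16*A²) = 1 + A + B + 16*A²)
(z(7, 7)*T(2, -3))*27 = ((1 + 7 + 7 + 16*7²)*2²)*27 = ((1 + 7 + 7 + 16*49)*4)*27 = ((1 + 7 + 7 + 784)*4)*27 = (799*4)*27 = 3196*27 = 86292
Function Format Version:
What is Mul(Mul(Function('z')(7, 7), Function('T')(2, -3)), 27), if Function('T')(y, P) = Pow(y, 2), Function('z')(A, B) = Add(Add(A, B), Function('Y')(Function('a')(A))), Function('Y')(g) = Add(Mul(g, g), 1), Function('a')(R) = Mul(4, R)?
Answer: 86292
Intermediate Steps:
Function('Y')(g) = Add(1, Pow(g, 2)) (Function('Y')(g) = Add(Pow(g, 2), 1) = Add(1, Pow(g, 2)))
Function('z')(A, B) = Add(1, A, B, Mul(16, Pow(A, 2))) (Function('z')(A, B) = Add(Add(A, B), Add(1, Pow(Mul(4, A), 2))) = Add(Add(A, B), Add(1, Mul(16, Pow(A, 2)))) = Add(1, A, B, Mul(16, Pow(A, 2))))
Mul(Mul(Function('z')(7, 7), Function('T')(2, -3)), 27) = Mul(Mul(Add(1, 7, 7, Mul(16, Pow(7, 2))), Pow(2, 2)), 27) = Mul(Mul(Add(1, 7, 7, Mul(16, 49)), 4), 27) = Mul(Mul(Add(1, 7, 7, 784), 4), 27) = Mul(Mul(799, 4), 27) = Mul(3196, 27) = 86292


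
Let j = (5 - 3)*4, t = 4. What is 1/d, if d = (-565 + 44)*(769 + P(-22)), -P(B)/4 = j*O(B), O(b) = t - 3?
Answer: -1/383977 ≈ -2.6043e-6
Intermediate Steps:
j = 8 (j = 2*4 = 8)
O(b) = 1 (O(b) = 4 - 3 = 1)
P(B) = -32
d = -383977 (d = (-565 + 44)*(769 - 32) = -521*737 = -383977)
1/d = 1/(-383977) = -1/383977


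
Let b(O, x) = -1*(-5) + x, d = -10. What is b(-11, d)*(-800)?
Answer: 4000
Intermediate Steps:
b(O, x) = 5 + x
b(-11, d)*(-800) = (5 - 10)*(-800) = -5*(-800) = 4000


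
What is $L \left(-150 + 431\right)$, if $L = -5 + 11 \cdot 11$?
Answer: $32596$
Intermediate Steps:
$L = 116$ ($L = -5 + 121 = 116$)
$L \left(-150 + 431\right) = 116 \left(-150 + 431\right) = 116 \cdot 281 = 32596$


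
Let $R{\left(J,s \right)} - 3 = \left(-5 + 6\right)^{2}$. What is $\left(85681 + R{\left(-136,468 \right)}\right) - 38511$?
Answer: $47174$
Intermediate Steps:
$R{\left(J,s \right)} = 4$ ($R{\left(J,s \right)} = 3 + \left(-5 + 6\right)^{2} = 3 + 1^{2} = 3 + 1 = 4$)
$\left(85681 + R{\left(-136,468 \right)}\right) - 38511 = \left(85681 + 4\right) - 38511 = 85685 - 38511 = 47174$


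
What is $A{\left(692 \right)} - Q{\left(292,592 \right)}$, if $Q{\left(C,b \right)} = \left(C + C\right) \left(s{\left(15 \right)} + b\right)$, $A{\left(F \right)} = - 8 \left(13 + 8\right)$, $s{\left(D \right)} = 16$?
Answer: $-355240$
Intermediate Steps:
$A{\left(F \right)} = -168$ ($A{\left(F \right)} = \left(-8\right) 21 = -168$)
$Q{\left(C,b \right)} = 2 C \left(16 + b\right)$ ($Q{\left(C,b \right)} = \left(C + C\right) \left(16 + b\right) = 2 C \left(16 + b\right)$)
$A{\left(692 \right)} - Q{\left(292,592 \right)} = -168 - 2 \cdot 292 \left(16 + 592\right) = -168 - 2 \cdot 292 \cdot 608 = -168 - 355072 = -355240$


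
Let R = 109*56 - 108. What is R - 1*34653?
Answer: -28657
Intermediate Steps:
R = 5996 (R = 6104 - 108 = 5996)
R - 1*34653 = 5996 - 1*34653 = 5996 - 34653 = -28657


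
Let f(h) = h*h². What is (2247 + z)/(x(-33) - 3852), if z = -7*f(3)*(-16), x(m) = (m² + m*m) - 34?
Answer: -753/244 ≈ -3.0861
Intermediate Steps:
f(h) = h³
x(m) = -34 + 2*m² (x(m) = (m² + m²) - 34 = 2*m² - 34 = -34 + 2*m²)
z = 3024 (z = -7*3³*(-16) = -7*27*(-16) = -189*(-16) = 3024)
(2247 + z)/(x(-33) - 3852) = (2247 + 3024)/((-34 + 2*(-33)²) - 3852) = 5271/((-34 + 2*1089) - 3852) = 5271/((-34 + 2178) - 3852) = 5271/(2144 - 3852) = 5271/(-1708) = 5271*(-1/1708) = -753/244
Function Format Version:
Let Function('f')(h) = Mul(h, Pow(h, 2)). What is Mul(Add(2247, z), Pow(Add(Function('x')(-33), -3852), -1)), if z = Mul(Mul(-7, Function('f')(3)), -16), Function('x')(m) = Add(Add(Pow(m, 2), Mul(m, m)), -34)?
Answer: Rational(-753, 244) ≈ -3.0861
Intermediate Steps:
Function('f')(h) = Pow(h, 3)
Function('x')(m) = Add(-34, Mul(2, Pow(m, 2))) (Function('x')(m) = Add(Add(Pow(m, 2), Pow(m, 2)), -34) = Add(Mul(2, Pow(m, 2)), -34) = Add(-34, Mul(2, Pow(m, 2))))
z = 3024 (z = Mul(Mul(-7, Pow(3, 3)), -16) = Mul(Mul(-7, 27), -16) = Mul(-189, -16) = 3024)
Mul(Add(2247, z), Pow(Add(Function('x')(-33), -3852), -1)) = Mul(Add(2247, 3024), Pow(Add(Add(-34, Mul(2, Pow(-33, 2))), -3852), -1)) = Mul(5271, Pow(Add(Add(-34, Mul(2, 1089)), -3852), -1)) = Mul(5271, Pow(Add(Add(-34, 2178), -3852), -1)) = Mul(5271, Pow(Add(2144, -3852), -1)) = Mul(5271, Pow(-1708, -1)) = Mul(5271, Rational(-1, 1708)) = Rational(-753, 244)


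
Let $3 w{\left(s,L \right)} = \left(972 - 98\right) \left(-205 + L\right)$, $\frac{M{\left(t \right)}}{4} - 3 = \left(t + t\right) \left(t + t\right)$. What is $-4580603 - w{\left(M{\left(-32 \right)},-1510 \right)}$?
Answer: $- \frac{12242899}{3} \approx -4.081 \cdot 10^{6}$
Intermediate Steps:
$M{\left(t \right)} = 12 + 16 t^{2}$ ($M{\left(t \right)} = 12 + 4 \left(t + t\right) \left(t + t\right) = 12 + 4 \cdot 2 t 2 t = 12 + 4 \cdot 4 t^{2} = 12 + 16 t^{2}$)
$w{\left(s,L \right)} = - \frac{179170}{3} + \frac{874 L}{3}$ ($w{\left(s,L \right)} = \frac{\left(972 - 98\right) \left(-205 + L\right)}{3} = \frac{874 \left(-205 + L\right)}{3} = \frac{-179170 + 874 L}{3} = - \frac{179170}{3} + \frac{874 L}{3}$)
$-4580603 - w{\left(M{\left(-32 \right)},-1510 \right)} = -4580603 - \left(- \frac{179170}{3} + \frac{874}{3} \left(-1510\right)\right) = -4580603 - \left(- \frac{179170}{3} - \frac{1319740}{3}\right) = -4580603 - - \frac{1498910}{3} = -4580603 + \frac{1498910}{3} = - \frac{12242899}{3}$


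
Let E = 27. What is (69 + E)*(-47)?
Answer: -4512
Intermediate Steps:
(69 + E)*(-47) = (69 + 27)*(-47) = 96*(-47) = -4512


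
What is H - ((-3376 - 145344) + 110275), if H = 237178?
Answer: 275623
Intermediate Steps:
H - ((-3376 - 145344) + 110275) = 237178 - ((-3376 - 145344) + 110275) = 237178 - (-148720 + 110275) = 237178 - 1*(-38445) = 237178 + 38445 = 275623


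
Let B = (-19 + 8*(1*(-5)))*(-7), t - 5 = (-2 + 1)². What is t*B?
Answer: 2478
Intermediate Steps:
t = 6 (t = 5 + (-2 + 1)² = 5 + (-1)² = 5 + 1 = 6)
B = 413 (B = (-19 + 8*(-5))*(-7) = (-19 - 40)*(-7) = -59*(-7) = 413)
t*B = 6*413 = 2478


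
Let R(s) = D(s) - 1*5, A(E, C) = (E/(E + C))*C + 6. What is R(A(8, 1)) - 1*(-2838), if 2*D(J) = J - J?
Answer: 2833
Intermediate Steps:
D(J) = 0 (D(J) = (J - J)/2 = (½)*0 = 0)
A(E, C) = 6 + C*E/(C + E) (A(E, C) = (E/(C + E))*C + 6 = C*E/(C + E) + 6 = 6 + C*E/(C + E))
R(s) = -5 (R(s) = 0 - 1*5 = 0 - 5 = -5)
R(A(8, 1)) - 1*(-2838) = -5 - 1*(-2838) = -5 + 2838 = 2833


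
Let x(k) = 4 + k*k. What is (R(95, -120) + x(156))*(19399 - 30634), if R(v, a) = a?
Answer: -272111700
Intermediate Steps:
x(k) = 4 + k²
(R(95, -120) + x(156))*(19399 - 30634) = (-120 + (4 + 156²))*(19399 - 30634) = (-120 + (4 + 24336))*(-11235) = (-120 + 24340)*(-11235) = 24220*(-11235) = -272111700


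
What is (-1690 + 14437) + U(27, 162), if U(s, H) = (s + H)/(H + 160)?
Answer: 586389/46 ≈ 12748.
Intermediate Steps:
U(s, H) = (H + s)/(160 + H)
(-1690 + 14437) + U(27, 162) = (-1690 + 14437) + (162 + 27)/(160 + 162) = 12747 + 189/322 = 12747 + (1/322)*189 = 12747 + 27/46 = 586389/46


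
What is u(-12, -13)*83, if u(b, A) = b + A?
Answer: -2075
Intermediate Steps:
u(b, A) = A + b
u(-12, -13)*83 = (-13 - 12)*83 = -25*83 = -2075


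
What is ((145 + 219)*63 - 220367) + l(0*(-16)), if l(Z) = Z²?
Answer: -197435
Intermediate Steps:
((145 + 219)*63 - 220367) + l(0*(-16)) = ((145 + 219)*63 - 220367) + (0*(-16))² = (364*63 - 220367) + 0² = (22932 - 220367) + 0 = -197435 + 0 = -197435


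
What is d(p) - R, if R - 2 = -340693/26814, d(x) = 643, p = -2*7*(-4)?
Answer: 17528467/26814 ≈ 653.71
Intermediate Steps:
p = 56 (p = -14*(-4) = 56)
R = -287065/26814 (R = 2 - 340693/26814 = -287065/26814 ≈ -10.706)
d(p) - R = 643 - 1*(-287065/26814) = 643 + 287065/26814 = 17528467/26814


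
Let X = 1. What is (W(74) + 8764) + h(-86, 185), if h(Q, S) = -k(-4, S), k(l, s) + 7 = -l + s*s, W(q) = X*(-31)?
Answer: -25489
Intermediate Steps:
W(q) = -31 (W(q) = 1*(-31) = -31)
k(l, s) = -7 + s² - l (k(l, s) = -7 + (-l + s*s) = -7 + (-l + s²) = -7 + (s² - l) = -7 + s² - l)
h(Q, S) = 3 - S² (h(Q, S) = -(-7 + S² - 1*(-4)) = -(-7 + S² + 4) = -(-3 + S²) = 3 - S²)
(W(74) + 8764) + h(-86, 185) = (-31 + 8764) + (3 - 1*185²) = 8733 + (3 - 1*34225) = 8733 + (3 - 34225) = 8733 - 34222 = -25489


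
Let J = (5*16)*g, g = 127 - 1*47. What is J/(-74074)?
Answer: -3200/37037 ≈ -0.086400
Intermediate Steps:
g = 80 (g = 127 - 47 = 80)
J = 6400 (J = (5*16)*80 = 80*80 = 6400)
J/(-74074) = 6400/(-74074) = 6400*(-1/74074) = -3200/37037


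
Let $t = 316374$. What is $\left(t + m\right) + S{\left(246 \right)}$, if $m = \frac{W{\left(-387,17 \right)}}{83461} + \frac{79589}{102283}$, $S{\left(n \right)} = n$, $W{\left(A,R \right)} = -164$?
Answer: $\frac{2702878045818177}{8536641463} \approx 3.1662 \cdot 10^{5}$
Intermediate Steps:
$m = \frac{6625803117}{8536641463}$ ($m = - \frac{164}{83461} + \frac{79589}{102283} = \frac{6625803117}{8536641463} \approx 0.77616$)
$\left(t + m\right) + S{\left(246 \right)} = \left(316374 + \frac{6625803117}{8536641463}\right) + 246 = \frac{2700778032018279}{8536641463} + 246 = \frac{2702878045818177}{8536641463}$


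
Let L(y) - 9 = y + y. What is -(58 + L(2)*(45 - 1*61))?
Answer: 150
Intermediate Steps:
L(y) = 9 + 2*y (L(y) = 9 + (y + y) = 9 + 2*y)
-(58 + L(2)*(45 - 1*61)) = -(58 + (9 + 2*2)*(45 - 1*61)) = -(58 + (9 + 4)*(45 - 61)) = -(58 + 13*(-16)) = -(58 - 208) = -1*(-150) = 150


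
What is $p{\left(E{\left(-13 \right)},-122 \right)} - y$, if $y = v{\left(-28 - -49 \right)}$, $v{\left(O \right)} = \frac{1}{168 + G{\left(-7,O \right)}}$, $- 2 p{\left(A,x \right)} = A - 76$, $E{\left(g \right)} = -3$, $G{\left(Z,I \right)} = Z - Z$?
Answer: $\frac{6635}{168} \approx 39.494$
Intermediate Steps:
$G{\left(Z,I \right)} = 0$
$p{\left(A,x \right)} = 38 - \frac{A}{2}$ ($p{\left(A,x \right)} = - \frac{A - 76}{2} = - \frac{-76 + A}{2} = 38 - \frac{A}{2}$)
$v{\left(O \right)} = \frac{1}{168}$ ($v{\left(O \right)} = \frac{1}{168 + 0} = \frac{1}{168}$)
$y = \frac{1}{168} \approx 0.0059524$
$p{\left(E{\left(-13 \right)},-122 \right)} - y = \left(38 - - \frac{3}{2}\right) - \frac{1}{168} = \left(38 + \frac{3}{2}\right) - \frac{1}{168} = \frac{79}{2} - \frac{1}{168} = \frac{6635}{168}$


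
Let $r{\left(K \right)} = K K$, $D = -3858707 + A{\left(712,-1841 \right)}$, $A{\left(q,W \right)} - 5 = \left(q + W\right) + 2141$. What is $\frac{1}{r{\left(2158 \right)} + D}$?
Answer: $\frac{1}{799274} \approx 1.2511 \cdot 10^{-6}$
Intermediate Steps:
$A{\left(q,W \right)} = 2146 + W + q$ ($A{\left(q,W \right)} = 5 + \left(\left(q + W\right) + 2141\right) = 5 + \left(\left(W + q\right) + 2141\right) = 5 + \left(2141 + W + q\right) = 2146 + W + q$)
$D = -3857690$ ($D = -3858707 + \left(2146 - 1841 + 712\right) = -3858707 + 1017 = -3857690$)
$r{\left(K \right)} = K^{2}$
$\frac{1}{r{\left(2158 \right)} + D} = \frac{1}{2158^{2} - 3857690} = \frac{1}{4656964 - 3857690} = \frac{1}{799274}$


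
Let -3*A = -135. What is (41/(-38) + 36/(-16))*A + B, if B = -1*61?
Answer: -16021/76 ≈ -210.80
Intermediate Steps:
B = -61
A = 45 (A = -⅓*(-135) = 45)
(41/(-38) + 36/(-16))*A + B = (41/(-38) + 36/(-16))*45 - 61 = (41*(-1/38) + 36*(-1/16))*45 - 61 = (-41/38 - 9/4)*45 - 61 = -253/76*45 - 61 = -11385/76 - 61 = -16021/76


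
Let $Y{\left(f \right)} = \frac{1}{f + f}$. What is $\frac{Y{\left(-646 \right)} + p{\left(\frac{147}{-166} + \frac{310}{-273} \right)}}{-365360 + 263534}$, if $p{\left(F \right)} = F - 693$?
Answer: $\frac{20347062049}{2980999731528} \approx 0.0068256$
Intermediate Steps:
$Y{\left(f \right)} = \frac{1}{2 f}$
$p{\left(F \right)} = -693 + F$
$\frac{Y{\left(-646 \right)} + p{\left(\frac{147}{-166} + \frac{310}{-273} \right)}}{-365360 + 263534} = \frac{\frac{1}{2 \left(-646\right)} + \left(-693 + \left(\frac{147}{-166} + \frac{310}{-273}\right)\right)}{-365360 + 263534} = \frac{\frac{1}{2} \left(- \frac{1}{646}\right) + \left(-693 + \left(147 \left(- \frac{1}{166}\right) + 310 \left(- \frac{1}{273}\right)\right)\right)}{-101826} = \left(- \frac{1}{1292} - \frac{31496965}{45318}\right) \left(- \frac{1}{101826}\right) = \left(- \frac{20347062049}{29275428}\right) \left(- \frac{1}{101826}\right) = \frac{20347062049}{2980999731528}$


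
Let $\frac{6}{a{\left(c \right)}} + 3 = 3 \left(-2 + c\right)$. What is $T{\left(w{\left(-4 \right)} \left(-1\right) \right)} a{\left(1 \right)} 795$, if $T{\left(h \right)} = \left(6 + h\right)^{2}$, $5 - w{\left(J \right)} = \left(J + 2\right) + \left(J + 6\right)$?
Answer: $-795$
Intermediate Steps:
$w{\left(J \right)} = -3 - 2 J$ ($w{\left(J \right)} = 5 - \left(\left(J + 2\right) + \left(J + 6\right)\right) = 5 - \left(\left(2 + J\right) + \left(6 + J\right)\right) = 5 - \left(8 + 2 J\right) = -3 - 2 J$)
$a{\left(c \right)} = \frac{6}{-9 + 3 c}$ ($a{\left(c \right)} = \frac{6}{-3 + 3 \left(-2 + c\right)} = \frac{6}{-3 + \left(-6 + 3 c\right)} = \frac{6}{-9 + 3 c}$)
$T{\left(w{\left(-4 \right)} \left(-1\right) \right)} a{\left(1 \right)} 795 = \left(6 + \left(-3 - -8\right) \left(-1\right)\right)^{2} \frac{2}{-3 + 1} \cdot 795 = \left(6 + \left(-3 + 8\right) \left(-1\right)\right)^{2} \frac{2}{-2} \cdot 795 = \left(6 + 5 \left(-1\right)\right)^{2} \cdot 2 \left(- \frac{1}{2}\right) 795 = \left(6 - 5\right)^{2} \left(-1\right) 795 = 1^{2} \left(-1\right) 795 = 1 \left(-1\right) 795 = \left(-1\right) 795 = -795$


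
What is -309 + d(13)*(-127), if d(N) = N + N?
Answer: -3611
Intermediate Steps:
d(N) = 2*N
-309 + d(13)*(-127) = -309 + (2*13)*(-127) = -309 + 26*(-127) = -309 - 3302 = -3611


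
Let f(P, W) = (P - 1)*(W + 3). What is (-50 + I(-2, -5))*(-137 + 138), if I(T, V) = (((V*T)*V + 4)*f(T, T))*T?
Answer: -326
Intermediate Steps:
f(P, W) = (-1 + P)*(3 + W)
I(T, V) = T*(4 + T*V**2)*(-3 + T**2 + 2*T) (I(T, V) = (((V*T)*V + 4)*(-3 - T + 3*T + T*T))*T = (((T*V)*V + 4)*(-3 - T + 3*T + T**2))*T = ((T*V**2 + 4)*(-3 + T**2 + 2*T))*T = ((4 + T*V**2)*(-3 + T**2 + 2*T))*T = T*(4 + T*V**2)*(-3 + T**2 + 2*T))
(-50 + I(-2, -5))*(-137 + 138) = (-50 - 2*(4 - 2*(-5)**2)*(-3 + (-2)**2 + 2*(-2)))*(-137 + 138) = (-50 - 2*(4 - 2*25)*(-3 + 4 - 4))*1 = (-50 - 2*(4 - 50)*(-3))*1 = (-50 - 2*(-46)*(-3))*1 = (-50 - 276)*1 = -326*1 = -326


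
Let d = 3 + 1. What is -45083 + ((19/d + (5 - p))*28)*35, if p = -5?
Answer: -30628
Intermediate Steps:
d = 4
-45083 + ((19/d + (5 - p))*28)*35 = -45083 + ((19/4 + (5 - 1*(-5)))*28)*35 = -45083 + ((19*(¼) + (5 + 5))*28)*35 = -45083 + ((19/4 + 10)*28)*35 = -45083 + ((59/4)*28)*35 = -45083 + 413*35 = -45083 + 14455 = -30628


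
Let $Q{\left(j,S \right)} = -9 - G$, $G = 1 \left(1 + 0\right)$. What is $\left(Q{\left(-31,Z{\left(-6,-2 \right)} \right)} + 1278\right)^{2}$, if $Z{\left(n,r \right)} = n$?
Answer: $1607824$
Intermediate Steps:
$G = 1$ ($G = 1 \cdot 1 = 1$)
$Q{\left(j,S \right)} = -10$ ($Q{\left(j,S \right)} = -9 - 1 = -10$)
$\left(Q{\left(-31,Z{\left(-6,-2 \right)} \right)} + 1278\right)^{2} = \left(-10 + 1278\right)^{2} = 1268^{2} = 1607824$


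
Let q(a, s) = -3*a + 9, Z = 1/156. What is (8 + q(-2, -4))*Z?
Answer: 23/156 ≈ 0.14744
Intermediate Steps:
Z = 1/156 ≈ 0.0064103
q(a, s) = 9 - 3*a
(8 + q(-2, -4))*Z = (8 + (9 - 3*(-2)))*(1/156) = (8 + (9 + 6))*(1/156) = (8 + 15)*(1/156) = 23*(1/156) = 23/156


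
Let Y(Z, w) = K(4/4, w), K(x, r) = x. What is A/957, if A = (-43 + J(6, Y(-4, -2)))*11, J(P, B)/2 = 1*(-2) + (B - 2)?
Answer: -49/87 ≈ -0.56322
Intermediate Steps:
Y(Z, w) = 1 (Y(Z, w) = 4/4 = 4*(1/4) = 1)
J(P, B) = -8 + 2*B (J(P, B) = 2*(1*(-2) + (B - 2)) = 2*(-2 + (-2 + B)) = 2*(-4 + B) = -8 + 2*B)
A = -539 (A = (-43 + (-8 + 2*1))*11 = (-43 + (-8 + 2))*11 = (-43 - 6)*11 = -49*11 = -539)
A/957 = -539/957 = -539*1/957 = -49/87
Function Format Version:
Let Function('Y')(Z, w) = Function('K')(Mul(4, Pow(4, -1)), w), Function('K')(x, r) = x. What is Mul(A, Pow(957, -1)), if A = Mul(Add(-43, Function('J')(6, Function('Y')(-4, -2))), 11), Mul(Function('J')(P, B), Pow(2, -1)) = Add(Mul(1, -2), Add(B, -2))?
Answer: Rational(-49, 87) ≈ -0.56322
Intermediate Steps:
Function('Y')(Z, w) = 1 (Function('Y')(Z, w) = Mul(4, Pow(4, -1)) = Mul(4, Rational(1, 4)) = 1)
Function('J')(P, B) = Add(-8, Mul(2, B)) (Function('J')(P, B) = Mul(2, Add(Mul(1, -2), Add(B, -2))) = Mul(2, Add(-2, Add(-2, B))) = Mul(2, Add(-4, B)) = Add(-8, Mul(2, B)))
A = -539 (A = Mul(Add(-43, Add(-8, Mul(2, 1))), 11) = Mul(Add(-43, Add(-8, 2)), 11) = Mul(Add(-43, -6), 11) = Mul(-49, 11) = -539)
Mul(A, Pow(957, -1)) = Mul(-539, Pow(957, -1)) = Mul(-539, Rational(1, 957)) = Rational(-49, 87)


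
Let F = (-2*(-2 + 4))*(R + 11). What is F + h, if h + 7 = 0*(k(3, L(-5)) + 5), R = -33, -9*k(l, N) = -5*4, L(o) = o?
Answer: 81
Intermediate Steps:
k(l, N) = 20/9 (k(l, N) = -(-5)*4/9 = -⅑*(-20) = 20/9)
F = 88 (F = (-2*(-2 + 4))*(-33 + 11) = -2*2*(-22) = -4*(-22) = 88)
h = -7 (h = -7 + 0*(20/9 + 5) = -7 + 0*(65/9) = -7 + 0 = -7)
F + h = 88 - 7 = 81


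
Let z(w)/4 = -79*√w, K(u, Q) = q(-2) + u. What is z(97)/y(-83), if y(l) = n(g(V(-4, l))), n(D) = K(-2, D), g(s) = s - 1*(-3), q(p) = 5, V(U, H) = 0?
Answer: -316*√97/3 ≈ -1037.4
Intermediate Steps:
K(u, Q) = 5 + u
z(w) = -316*√w (z(w) = 4*(-79*√w) = -316*√w)
g(s) = 3 + s (g(s) = s + 3 = 3 + s)
n(D) = 3 (n(D) = 5 - 2 = 3)
y(l) = 3
z(97)/y(-83) = -316*√97/3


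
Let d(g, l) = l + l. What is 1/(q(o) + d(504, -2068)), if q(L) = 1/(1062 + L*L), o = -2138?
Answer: -4572106/18910230415 ≈ -0.00024178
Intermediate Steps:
d(g, l) = 2*l
q(L) = 1/(1062 + L**2)
1/(q(o) + d(504, -2068)) = 1/(1/(1062 + (-2138)**2) + 2*(-2068)) = 1/(1/(1062 + 4571044) - 4136) = 1/(1/4572106 - 4136) = 1/(-18910230415/4572106) = -4572106/18910230415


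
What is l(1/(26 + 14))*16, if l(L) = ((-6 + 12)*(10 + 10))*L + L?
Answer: 242/5 ≈ 48.400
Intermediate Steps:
l(L) = 121*L (l(L) = (6*20)*L + L = 120*L + L = 121*L)
l(1/(26 + 14))*16 = (121/(26 + 14))*16 = (121/40)*16 = 242/5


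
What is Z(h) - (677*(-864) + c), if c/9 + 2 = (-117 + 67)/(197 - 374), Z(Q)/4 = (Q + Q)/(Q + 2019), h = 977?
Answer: 25849351622/44191 ≈ 5.8495e+5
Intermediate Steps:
Z(Q) = 8*Q/(2019 + Q) (Z(Q) = 4*((Q + Q)/(Q + 2019)) = 4*((2*Q)/(2019 + Q)) = 4*(2*Q/(2019 + Q)) = 8*Q/(2019 + Q))
c = -912/59 (c = -18 + 9*((-117 + 67)/(197 - 374)) = -18 + 9*(-50/(-177)) = -18 + 9*(-50*(-1/177)) = -18 + 9*(50/177) = -18 + 150/59 = -912/59 ≈ -15.458)
Z(h) - (677*(-864) + c) = 8*977/(2019 + 977) - (677*(-864) - 912/59) = 8*977/2996 - (-584928 - 912/59) = 8*977*(1/2996) - 1*(-34511664/59) = 1954/749 + 34511664/59 = 25849351622/44191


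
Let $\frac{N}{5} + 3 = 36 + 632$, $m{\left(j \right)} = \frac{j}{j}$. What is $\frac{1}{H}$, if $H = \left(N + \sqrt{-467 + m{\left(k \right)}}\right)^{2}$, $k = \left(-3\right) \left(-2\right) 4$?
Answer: $\frac{1}{\left(3325 + i \sqrt{466}\right)^{2}} \approx 9.044 \cdot 10^{-8} - 1.174 \cdot 10^{-9} i$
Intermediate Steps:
$k = 24$ ($k = 6 \cdot 4 = 24$)
$m{\left(j \right)} = 1$
$N = 3325$ ($N = -15 + 5 \left(36 + 632\right) = -15 + 5 \cdot 668 = -15 + 3340 = 3325$)
$H = \left(3325 + i \sqrt{466}\right)^{2}$ ($H = \left(3325 + \sqrt{-467 + 1}\right)^{2} = \left(3325 + \sqrt{-466}\right)^{2} = \left(3325 + i \sqrt{466}\right)^{2} \approx 1.1055 \cdot 10^{7} + 1.436 \cdot 10^{5} i$)
$\frac{1}{H} = \frac{1}{\left(3325 + i \sqrt{466}\right)^{2}}$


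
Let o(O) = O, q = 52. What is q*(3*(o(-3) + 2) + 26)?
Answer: 1196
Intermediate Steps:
q*(3*(o(-3) + 2) + 26) = 52*(3*(-3 + 2) + 26) = 52*(3*(-1) + 26) = 52*(-3 + 26) = 52*23 = 1196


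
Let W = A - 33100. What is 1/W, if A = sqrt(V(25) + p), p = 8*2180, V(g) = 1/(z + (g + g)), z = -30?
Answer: -662000/21911851199 - 2*sqrt(1744005)/21911851199 ≈ -3.0333e-5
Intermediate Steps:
V(g) = 1/(-30 + 2*g) (V(g) = 1/(-30 + (g + g)) = 1/(-30 + 2*g))
p = 17440
A = sqrt(1744005)/10 (A = sqrt(1/(2*(-15 + 25)) + 17440) = sqrt((1/2)/10 + 17440) = sqrt((1/2)*(1/10) + 17440) = sqrt(1/20 + 17440) = sqrt(348801/20) = sqrt(1744005)/10 ≈ 132.06)
W = -33100 + sqrt(1744005)/10 (W = sqrt(1744005)/10 - 33100 = -33100 + sqrt(1744005)/10 ≈ -32968.)
1/W = 1/(-33100 + sqrt(1744005)/10)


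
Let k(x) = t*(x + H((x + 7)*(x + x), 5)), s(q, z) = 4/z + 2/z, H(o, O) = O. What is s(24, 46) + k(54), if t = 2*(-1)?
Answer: -2711/23 ≈ -117.87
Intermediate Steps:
s(q, z) = 6/z
t = -2
k(x) = -10 - 2*x (k(x) = -2*(x + 5) = -2*(5 + x) = -10 - 2*x)
s(24, 46) + k(54) = 6/46 + (-10 - 2*54) = 6*(1/46) + (-10 - 108) = 3/23 - 118 = -2711/23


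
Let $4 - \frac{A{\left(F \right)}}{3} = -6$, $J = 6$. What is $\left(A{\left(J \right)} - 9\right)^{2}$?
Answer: $441$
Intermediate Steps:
$A{\left(F \right)} = 30$ ($A{\left(F \right)} = 12 - -18 = 12 + 18 = 30$)
$\left(A{\left(J \right)} - 9\right)^{2} = \left(30 - 9\right)^{2} = 21^{2} = 441$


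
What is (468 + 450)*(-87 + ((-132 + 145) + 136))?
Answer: 56916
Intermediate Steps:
(468 + 450)*(-87 + ((-132 + 145) + 136)) = 918*(-87 + (13 + 136)) = 918*(-87 + 149) = 918*62 = 56916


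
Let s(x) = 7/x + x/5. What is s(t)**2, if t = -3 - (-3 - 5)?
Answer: 144/25 ≈ 5.7600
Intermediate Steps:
t = 5 (t = -3 - 1*(-8) = -3 + 8 = 5)
s(x) = 7/x + x/5 (s(x) = 7/x + x*(1/5) = 7/x + x/5)
s(t)**2 = (7/5 + (1/5)*5)**2 = (7*(1/5) + 1)**2 = (7/5 + 1)**2 = (12/5)**2 = 144/25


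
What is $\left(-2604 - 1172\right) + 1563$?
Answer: $-2213$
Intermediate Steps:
$\left(-2604 - 1172\right) + 1563 = -3776 + 1563 = -2213$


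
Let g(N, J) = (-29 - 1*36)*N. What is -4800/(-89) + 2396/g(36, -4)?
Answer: 2754689/52065 ≈ 52.909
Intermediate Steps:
g(N, J) = -65*N (g(N, J) = (-29 - 36)*N = -65*N)
-4800/(-89) + 2396/g(36, -4) = -4800/(-89) + 2396/((-65*36)) = -4800*(-1/89) + 2396/(-2340) = 4800/89 + 2396*(-1/2340) = 4800/89 - 599/585 = 2754689/52065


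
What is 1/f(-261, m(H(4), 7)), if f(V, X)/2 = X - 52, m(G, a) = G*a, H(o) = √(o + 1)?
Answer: -26/2459 - 7*√5/4918 ≈ -0.013756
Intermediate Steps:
H(o) = √(1 + o)
f(V, X) = -104 + 2*X (f(V, X) = 2*(X - 52) = 2*(-52 + X) = -104 + 2*X)
1/f(-261, m(H(4), 7)) = 1/(-104 + 2*(√(1 + 4)*7)) = 1/(-104 + 2*(√5*7)) = 1/(-104 + 2*(7*√5)) = 1/(-104 + 14*√5)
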